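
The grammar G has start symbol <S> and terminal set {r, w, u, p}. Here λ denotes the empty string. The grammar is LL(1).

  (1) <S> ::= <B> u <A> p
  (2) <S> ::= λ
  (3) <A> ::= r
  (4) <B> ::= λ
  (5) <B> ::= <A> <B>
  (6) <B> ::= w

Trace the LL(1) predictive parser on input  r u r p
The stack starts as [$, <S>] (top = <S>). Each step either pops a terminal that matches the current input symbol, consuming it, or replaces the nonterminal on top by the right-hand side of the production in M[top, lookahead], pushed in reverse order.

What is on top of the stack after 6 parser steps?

     Stack              Input      Action
  1  $ <S>              r u r p $  expand <S> ::= <B> u <A> p
  2  $ p <A> u <B>      r u r p $  expand <B> ::= <A> <B>
  3  $ p <A> u <B> <A>  r u r p $  expand <A> ::= r
  4  $ p <A> u <B> r    r u r p $  match r
  5  $ p <A> u <B>      u r p $    expand <B> ::= λ
  6  $ p <A> u          u r p $    match u
Stack after step 6: $ p <A> (top = <A>).

<A>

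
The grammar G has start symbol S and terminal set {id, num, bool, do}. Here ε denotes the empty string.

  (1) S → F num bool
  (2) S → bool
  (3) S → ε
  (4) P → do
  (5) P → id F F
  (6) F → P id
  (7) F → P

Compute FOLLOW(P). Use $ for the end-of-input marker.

{do, id, num}

FIRST(P) = {do, id}
FIRST(F) = {do, id}  (via P id, P)
FIRST(S) = {ε, bool, do, id}  (via F num bool)
FOLLOW(S) includes $ since S is the start symbol.
FOLLOW(S): S appears on no right-hand side. Thus FOLLOW(S) = {$}.
FOLLOW(P): in F→P id, P is followed by id with FIRST {id}; in F→P, the suffix after P is empty, so FOLLOW(P) ⊇ FOLLOW(F) = {do, id, num}. Thus FOLLOW(P) = {do, id, num}.
FOLLOW(F): in S→F num bool, F is followed by num bool with FIRST {num}; in P→id F F (occurrence 1), F is followed by F with FIRST {do, id}; in P→id F F (occurrence 2), the suffix after F is empty, so FOLLOW(F) ⊇ FOLLOW(P) = {do, id, num}. Thus FOLLOW(F) = {do, id, num}.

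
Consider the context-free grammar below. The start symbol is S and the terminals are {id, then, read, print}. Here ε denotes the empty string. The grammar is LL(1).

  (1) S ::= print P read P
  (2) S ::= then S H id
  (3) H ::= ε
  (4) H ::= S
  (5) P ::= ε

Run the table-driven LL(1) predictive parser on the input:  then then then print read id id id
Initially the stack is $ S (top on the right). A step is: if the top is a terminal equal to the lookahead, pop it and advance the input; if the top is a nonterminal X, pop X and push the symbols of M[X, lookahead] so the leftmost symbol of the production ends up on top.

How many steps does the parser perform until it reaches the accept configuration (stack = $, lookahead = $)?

step 1: stack=$ S  input=then then then print read id id id $  — expand S ::= then S H id
step 2: stack=$ id H S then  input=then then then print read id id id $  — match then
step 3: stack=$ id H S  input=then then print read id id id $  — expand S ::= then S H id
step 4: stack=$ id H id H S then  input=then then print read id id id $  — match then
step 5: stack=$ id H id H S  input=then print read id id id $  — expand S ::= then S H id
step 6: stack=$ id H id H id H S then  input=then print read id id id $  — match then
step 7: stack=$ id H id H id H S  input=print read id id id $  — expand S ::= print P read P
step 8: stack=$ id H id H id H P read P print  input=print read id id id $  — match print
step 9: stack=$ id H id H id H P read P  input=read id id id $  — expand P ::= ε
step 10: stack=$ id H id H id H P read  input=read id id id $  — match read
step 11: stack=$ id H id H id H P  input=id id id $  — expand P ::= ε
step 12: stack=$ id H id H id H  input=id id id $  — expand H ::= ε
step 13: stack=$ id H id H id  input=id id id $  — match id
step 14: stack=$ id H id H  input=id id $  — expand H ::= ε
step 15: stack=$ id H id  input=id id $  — match id
step 16: stack=$ id H  input=id $  — expand H ::= ε
step 17: stack=$ id  input=id $  — match id
Accept reached after 17 steps.

17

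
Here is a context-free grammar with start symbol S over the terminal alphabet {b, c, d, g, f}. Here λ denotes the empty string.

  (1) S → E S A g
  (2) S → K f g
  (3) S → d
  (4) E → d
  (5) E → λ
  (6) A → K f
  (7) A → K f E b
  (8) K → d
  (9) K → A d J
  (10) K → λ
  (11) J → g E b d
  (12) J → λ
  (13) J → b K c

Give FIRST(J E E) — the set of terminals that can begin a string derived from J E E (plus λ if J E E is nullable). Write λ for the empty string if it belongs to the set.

FIRST(E) = {λ, d}
FIRST(J) = {λ, b, g}
FIRST(S) = {d, f}  (via E S A g, K f g)
FIRST(A) = {d, f}  (via K f, K f E b)
FIRST(K) = {λ, d, f}  (via A d J)
FIRST(J E E): take FIRST of each symbol in turn, carrying on past any symbol whose FIRST contains λ; result {λ, b, d, g}.

{λ, b, d, g}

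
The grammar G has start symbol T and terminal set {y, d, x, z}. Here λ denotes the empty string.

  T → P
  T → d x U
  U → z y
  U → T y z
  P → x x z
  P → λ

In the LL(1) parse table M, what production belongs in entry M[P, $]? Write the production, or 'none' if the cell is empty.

P → λ

FIRST(P) = {λ, x}
FIRST(T) = {λ, d, x}  (via P)
FIRST(U) = {d, x, y, z}  (via T y z)
FOLLOW(T) includes $ since T is the start symbol.
FOLLOW(T): in U→T y z, T is followed by y z with FIRST {y}. Thus FOLLOW(T) = {$, y}.
FOLLOW(P): in T→P, the suffix after P is empty, so FOLLOW(P) ⊇ FOLLOW(T) = {$, y}. Thus FOLLOW(P) = {$, y}.
For P → x x z: FIRST(x x z) = {x}, so it goes in M[P, t] for t ∈ {x}.
For P → λ: FIRST(λ) = {λ}, so it goes in M[P, t] for t ∈ {}; since λ ∈ FIRST, also for every t ∈ FOLLOW(P) = {$, y}.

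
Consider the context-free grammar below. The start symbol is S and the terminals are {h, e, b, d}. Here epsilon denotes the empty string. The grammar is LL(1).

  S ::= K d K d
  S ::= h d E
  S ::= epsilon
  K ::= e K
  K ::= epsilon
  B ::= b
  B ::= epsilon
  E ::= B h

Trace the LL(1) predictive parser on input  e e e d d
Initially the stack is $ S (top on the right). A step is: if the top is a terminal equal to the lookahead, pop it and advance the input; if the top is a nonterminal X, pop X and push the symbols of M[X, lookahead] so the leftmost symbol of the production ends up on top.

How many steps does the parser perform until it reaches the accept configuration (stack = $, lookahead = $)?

11

step 1: stack=$ S  input=e e e d d $  — expand S ::= K d K d
step 2: stack=$ d K d K  input=e e e d d $  — expand K ::= e K
step 3: stack=$ d K d K e  input=e e e d d $  — match e
step 4: stack=$ d K d K  input=e e d d $  — expand K ::= e K
step 5: stack=$ d K d K e  input=e e d d $  — match e
step 6: stack=$ d K d K  input=e d d $  — expand K ::= e K
step 7: stack=$ d K d K e  input=e d d $  — match e
step 8: stack=$ d K d K  input=d d $  — expand K ::= epsilon
step 9: stack=$ d K d  input=d d $  — match d
step 10: stack=$ d K  input=d $  — expand K ::= epsilon
step 11: stack=$ d  input=d $  — match d
Accept reached after 11 steps.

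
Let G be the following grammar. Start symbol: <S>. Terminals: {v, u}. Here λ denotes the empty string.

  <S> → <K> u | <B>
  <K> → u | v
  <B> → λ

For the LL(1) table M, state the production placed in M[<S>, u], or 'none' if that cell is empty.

<S> → <K> u

FIRST(<K>) = {u, v}
FIRST(<B>) = {λ}
FIRST(<S>) = {λ, u, v}  (via <K> u, <B>)
FOLLOW(<S>) includes $ since <S> is the start symbol.
FOLLOW(<S>): <S> appears on no right-hand side. Thus FOLLOW(<S>) = {$}.
For <S> → <K> u: FIRST(<K> u) = {u, v}, so it goes in M[<S>, t] for t ∈ {u, v}.
For <S> → <B>: FIRST(<B>) = {λ}, so it goes in M[<S>, t] for t ∈ {}; since λ ∈ FIRST, also for every t ∈ FOLLOW(<S>) = {$}.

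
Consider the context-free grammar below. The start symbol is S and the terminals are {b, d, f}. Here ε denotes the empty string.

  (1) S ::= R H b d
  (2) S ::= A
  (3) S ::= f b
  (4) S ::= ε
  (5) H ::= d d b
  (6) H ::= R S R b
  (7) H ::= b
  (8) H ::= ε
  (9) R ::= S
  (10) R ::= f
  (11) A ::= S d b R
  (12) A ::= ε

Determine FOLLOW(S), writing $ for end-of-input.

{$, b, d, f}

FIRST(S) = {ε, b, d, f}  (via R H b d, A)
FIRST(R) = {ε, b, d, f}  (via S)
FIRST(A) = {ε, b, d, f}  (via S d b R)
FIRST(H) = {ε, b, d, f}  (via R S R b)
FOLLOW(S) includes $ since S is the start symbol.
FOLLOW(H): in S::=R H b d, H is followed by b d with FIRST {b}. Thus FOLLOW(H) = {b}.
FOLLOW(S): in H::=R S R b, S is followed by R b with FIRST {b, d, f}; in R::=S, the suffix after S is empty, so FOLLOW(S) ⊇ FOLLOW(R) = {$, b, d, f}; in A::=S d b R, S is followed by d b R with FIRST {d}. Thus FOLLOW(S) = {$, b, d, f}.
FOLLOW(A): in S::=A, the suffix after A is empty, so FOLLOW(A) ⊇ FOLLOW(S) = {$, b, d, f}. Thus FOLLOW(A) = {$, b, d, f}.
FOLLOW(R): in S::=R H b d, R is followed by H b d with FIRST {b, d, f}; in H::=R S R b (occurrence 1), R is followed by S R b with FIRST {b, d, f}; in H::=R S R b (occurrence 2), R is followed by b with FIRST {b}; in A::=S d b R, the suffix after R is empty, so FOLLOW(R) ⊇ FOLLOW(A) = {$, b, d, f}. Thus FOLLOW(R) = {$, b, d, f}.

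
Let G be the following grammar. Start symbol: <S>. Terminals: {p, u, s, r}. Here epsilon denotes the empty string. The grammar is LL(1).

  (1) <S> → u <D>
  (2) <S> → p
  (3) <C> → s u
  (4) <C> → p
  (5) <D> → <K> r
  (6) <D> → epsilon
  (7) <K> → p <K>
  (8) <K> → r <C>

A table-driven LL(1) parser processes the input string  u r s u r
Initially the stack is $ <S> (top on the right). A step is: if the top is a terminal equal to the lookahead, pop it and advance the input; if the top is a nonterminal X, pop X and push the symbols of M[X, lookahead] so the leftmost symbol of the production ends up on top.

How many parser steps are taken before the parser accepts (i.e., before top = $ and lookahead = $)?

     Stack      Input        Action
  1  $ <S>      u r s u r $  expand <S> → u <D>
  2  $ <D> u    u r s u r $  match u
  3  $ <D>      r s u r $    expand <D> → <K> r
  4  $ r <K>    r s u r $    expand <K> → r <C>
  5  $ r <C> r  r s u r $    match r
  6  $ r <C>    s u r $      expand <C> → s u
  7  $ r u s    s u r $      match s
  8  $ r u      u r $        match u
  9  $ r        r $          match r
Accept reached after 9 steps.

9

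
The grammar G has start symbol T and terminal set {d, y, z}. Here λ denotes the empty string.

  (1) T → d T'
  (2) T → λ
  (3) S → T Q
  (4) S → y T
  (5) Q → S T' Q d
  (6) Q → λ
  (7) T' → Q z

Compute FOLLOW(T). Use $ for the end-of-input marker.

FIRST(T) = {λ, d}
FIRST(S) = {λ, d, y, z}  (via T Q)
FIRST(Q) = {λ, d, y, z}  (via S T' Q d)
FIRST(T') = {d, y, z}  (via Q z)
FOLLOW(T) includes $ since T is the start symbol.
FOLLOW(S): in Q→S T' Q d, S is followed by T' Q d with FIRST {d, y, z}. Thus FOLLOW(S) = {d, y, z}.
FOLLOW(T): in S→T Q, T is followed by Q with FIRST {λ, d, y, z}; in S→T Q, the suffix after T is nullable, so FOLLOW(T) ⊇ FOLLOW(S) = {d, y, z}; in S→y T, the suffix after T is empty, so FOLLOW(T) ⊇ FOLLOW(S) = {d, y, z}. Thus FOLLOW(T) = {$, d, y, z}.
FOLLOW(Q): in S→T Q, the suffix after Q is empty, so FOLLOW(Q) ⊇ FOLLOW(S) = {d, y, z}; in Q→S T' Q d, Q is followed by d with FIRST {d}; in T'→Q z, Q is followed by z with FIRST {z}. Thus FOLLOW(Q) = {d, y, z}.
FOLLOW(T'): in T→d T', the suffix after T' is empty, so FOLLOW(T') ⊇ FOLLOW(T) = {$, d, y, z}; in Q→S T' Q d, T' is followed by Q d with FIRST {d, y, z}. Thus FOLLOW(T') = {$, d, y, z}.

{$, d, y, z}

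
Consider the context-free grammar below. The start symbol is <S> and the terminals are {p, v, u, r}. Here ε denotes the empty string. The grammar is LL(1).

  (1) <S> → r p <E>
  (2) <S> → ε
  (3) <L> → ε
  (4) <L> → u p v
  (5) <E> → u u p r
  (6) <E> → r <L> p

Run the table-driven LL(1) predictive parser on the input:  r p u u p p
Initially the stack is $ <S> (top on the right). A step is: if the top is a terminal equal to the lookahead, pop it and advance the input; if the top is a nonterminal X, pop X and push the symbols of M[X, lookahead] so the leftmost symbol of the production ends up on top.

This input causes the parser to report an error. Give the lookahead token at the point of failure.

p

     Stack      Input          Action
  1  $ <S>      r p u u p p $  expand <S> → r p <E>
  2  $ <E> p r  r p u u p p $  match r
  3  $ <E> p    p u u p p $    match p
  4  $ <E>      u u p p $      expand <E> → u u p r
  5  $ r p u u  u u p p $      match u
  6  $ r p u    u p p $        match u
  7  $ r p      p p $          match p
  8  $ r        p $            error: top is terminal r but lookahead is p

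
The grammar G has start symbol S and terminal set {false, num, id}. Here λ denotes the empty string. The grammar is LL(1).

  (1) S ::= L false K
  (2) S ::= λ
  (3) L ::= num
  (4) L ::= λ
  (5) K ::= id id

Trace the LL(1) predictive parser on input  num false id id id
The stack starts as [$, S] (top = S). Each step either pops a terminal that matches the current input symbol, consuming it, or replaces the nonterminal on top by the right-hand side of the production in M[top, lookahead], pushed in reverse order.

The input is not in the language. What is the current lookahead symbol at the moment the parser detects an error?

step 1: stack=$ S  input=num false id id id $  — expand S ::= L false K
step 2: stack=$ K false L  input=num false id id id $  — expand L ::= num
step 3: stack=$ K false num  input=num false id id id $  — match num
step 4: stack=$ K false  input=false id id id $  — match false
step 5: stack=$ K  input=id id id $  — expand K ::= id id
step 6: stack=$ id id  input=id id id $  — match id
step 7: stack=$ id  input=id id $  — match id
step 8: stack=$  input=id $  — error: stack empty but input remains

id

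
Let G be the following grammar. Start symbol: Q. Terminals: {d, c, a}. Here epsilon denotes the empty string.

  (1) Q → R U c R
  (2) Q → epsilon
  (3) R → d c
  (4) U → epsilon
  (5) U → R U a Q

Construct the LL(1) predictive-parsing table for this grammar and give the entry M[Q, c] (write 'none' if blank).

Q → epsilon

FIRST(R): from R→d c we get {d}. So FIRST(R) = {d}.
FIRST(Q): from Q→R U c R we get {d}; from Q→epsilon we get {epsilon}. So FIRST(Q) = {epsilon, d}.
FIRST(U): from U→epsilon we get {epsilon}; from U→R U a Q we get {d}. So FIRST(U) = {epsilon, d}.
FOLLOW(Q) includes $ since Q is the start symbol.
FOLLOW(U): in Q→R U c R, U is followed by c R with FIRST {c}; in U→R U a Q, U is followed by a Q with FIRST {a}. Thus FOLLOW(U) = {a, c}.
FOLLOW(Q): in U→R U a Q, the suffix after Q is empty, so FOLLOW(Q) ⊇ FOLLOW(U) = {a, c}. Thus FOLLOW(Q) = {$, a, c}.
For Q → R U c R: FIRST(R U c R) = {d}, so it goes in M[Q, t] for t ∈ {d}.
For Q → epsilon: FIRST(epsilon) = {epsilon}, so it goes in M[Q, t] for t ∈ {}; since epsilon ∈ FIRST, also for every t ∈ FOLLOW(Q) = {$, a, c}.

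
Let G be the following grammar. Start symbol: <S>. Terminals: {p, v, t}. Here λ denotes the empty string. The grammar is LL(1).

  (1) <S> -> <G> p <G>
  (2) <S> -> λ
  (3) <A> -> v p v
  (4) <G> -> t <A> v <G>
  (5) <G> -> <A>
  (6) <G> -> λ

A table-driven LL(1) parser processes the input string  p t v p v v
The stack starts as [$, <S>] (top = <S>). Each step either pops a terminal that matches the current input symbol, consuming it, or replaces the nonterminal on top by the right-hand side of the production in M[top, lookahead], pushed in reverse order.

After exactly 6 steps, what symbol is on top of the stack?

v

     Stack          Input          Action
  1  $ <S>          p t v p v v $  expand <S> -> <G> p <G>
  2  $ <G> p <G>    p t v p v v $  expand <G> -> λ
  3  $ <G> p        p t v p v v $  match p
  4  $ <G>          t v p v v $    expand <G> -> t <A> v <G>
  5  $ <G> v <A> t  t v p v v $    match t
  6  $ <G> v <A>    v p v v $      expand <A> -> v p v
Stack after step 6: $ <G> v v p v (top = v).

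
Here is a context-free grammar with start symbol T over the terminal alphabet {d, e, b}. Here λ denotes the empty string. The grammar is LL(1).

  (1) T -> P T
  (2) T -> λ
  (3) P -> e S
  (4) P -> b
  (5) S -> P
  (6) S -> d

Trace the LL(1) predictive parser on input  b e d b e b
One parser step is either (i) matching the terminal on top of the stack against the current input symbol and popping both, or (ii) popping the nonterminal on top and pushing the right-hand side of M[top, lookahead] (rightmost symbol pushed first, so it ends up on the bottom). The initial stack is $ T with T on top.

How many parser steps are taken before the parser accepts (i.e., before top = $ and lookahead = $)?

18

      Stack    Input          Action
   1  $ T      b e d b e b $  expand T -> P T
   2  $ T P    b e d b e b $  expand P -> b
   3  $ T b    b e d b e b $  match b
   4  $ T      e d b e b $    expand T -> P T
   5  $ T P    e d b e b $    expand P -> e S
   6  $ T S e  e d b e b $    match e
   7  $ T S    d b e b $      expand S -> d
   8  $ T d    d b e b $      match d
   9  $ T      b e b $        expand T -> P T
  10  $ T P    b e b $        expand P -> b
  11  $ T b    b e b $        match b
  12  $ T      e b $          expand T -> P T
  13  $ T P    e b $          expand P -> e S
  14  $ T S e  e b $          match e
  15  $ T S    b $            expand S -> P
  16  $ T P    b $            expand P -> b
  17  $ T b    b $            match b
  18  $ T      $              expand T -> λ
Accept reached after 18 steps.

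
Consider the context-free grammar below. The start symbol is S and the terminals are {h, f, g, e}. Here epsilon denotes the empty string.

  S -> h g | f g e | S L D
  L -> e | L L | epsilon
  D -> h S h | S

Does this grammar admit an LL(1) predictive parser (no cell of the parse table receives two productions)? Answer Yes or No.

No

FIRST(S) = {f, h}
FIRST(L) = {epsilon, e}
FIRST(D) = {f, h}
FOLLOW(S) = {$, e, f, h}
FOLLOW(L) = {e, f, h}
FOLLOW(D) = {$, e, f, h}
Cell M[D, h] receives both D -> h S h and D -> S — the grammar is not LL(1).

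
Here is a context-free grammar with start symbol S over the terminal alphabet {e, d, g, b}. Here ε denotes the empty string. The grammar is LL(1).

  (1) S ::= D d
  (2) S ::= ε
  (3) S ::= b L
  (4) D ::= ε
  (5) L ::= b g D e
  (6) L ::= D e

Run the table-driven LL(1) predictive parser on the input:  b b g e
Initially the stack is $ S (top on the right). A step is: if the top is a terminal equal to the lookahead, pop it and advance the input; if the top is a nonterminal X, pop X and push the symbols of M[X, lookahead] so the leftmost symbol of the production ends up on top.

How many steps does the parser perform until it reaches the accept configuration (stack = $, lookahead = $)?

7

     Stack      Input      Action
  1  $ S        b b g e $  expand S ::= b L
  2  $ L b      b b g e $  match b
  3  $ L        b g e $    expand L ::= b g D e
  4  $ e D g b  b g e $    match b
  5  $ e D g    g e $      match g
  6  $ e D      e $        expand D ::= ε
  7  $ e        e $        match e
Accept reached after 7 steps.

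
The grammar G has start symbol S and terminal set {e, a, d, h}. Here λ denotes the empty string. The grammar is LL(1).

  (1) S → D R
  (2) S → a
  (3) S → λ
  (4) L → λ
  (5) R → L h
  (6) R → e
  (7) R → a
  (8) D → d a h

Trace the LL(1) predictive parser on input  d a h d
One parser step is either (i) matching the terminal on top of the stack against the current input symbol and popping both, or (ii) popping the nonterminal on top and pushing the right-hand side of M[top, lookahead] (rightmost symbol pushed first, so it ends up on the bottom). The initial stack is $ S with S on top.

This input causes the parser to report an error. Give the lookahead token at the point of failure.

     Stack      Input      Action
  1  $ S        d a h d $  expand S → D R
  2  $ R D      d a h d $  expand D → d a h
  3  $ R h a d  d a h d $  match d
  4  $ R h a    a h d $    match a
  5  $ R h      h d $      match h
  6  $ R        d $        error: M[R, d] is empty

d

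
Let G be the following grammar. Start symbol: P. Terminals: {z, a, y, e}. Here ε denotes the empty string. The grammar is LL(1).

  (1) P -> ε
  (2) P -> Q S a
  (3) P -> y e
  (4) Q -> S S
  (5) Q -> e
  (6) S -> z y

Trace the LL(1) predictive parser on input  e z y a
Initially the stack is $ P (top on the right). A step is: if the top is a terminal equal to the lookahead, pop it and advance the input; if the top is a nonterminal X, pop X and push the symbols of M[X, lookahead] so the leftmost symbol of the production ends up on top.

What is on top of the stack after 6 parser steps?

a

     Stack    Input      Action
  1  $ P      e z y a $  expand P -> Q S a
  2  $ a S Q  e z y a $  expand Q -> e
  3  $ a S e  e z y a $  match e
  4  $ a S    z y a $    expand S -> z y
  5  $ a y z  z y a $    match z
  6  $ a y    y a $      match y
Stack after step 6: $ a (top = a).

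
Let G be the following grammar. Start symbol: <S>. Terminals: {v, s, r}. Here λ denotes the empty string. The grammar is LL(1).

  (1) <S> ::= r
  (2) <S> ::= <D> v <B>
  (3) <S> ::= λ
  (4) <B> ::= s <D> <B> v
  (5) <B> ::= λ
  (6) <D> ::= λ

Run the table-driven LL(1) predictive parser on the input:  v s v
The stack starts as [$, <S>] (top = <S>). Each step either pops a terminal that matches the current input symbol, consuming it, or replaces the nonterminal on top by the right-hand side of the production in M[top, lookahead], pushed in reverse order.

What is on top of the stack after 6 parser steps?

step 1: stack=$ <S>  input=v s v $  — expand <S> ::= <D> v <B>
step 2: stack=$ <B> v <D>  input=v s v $  — expand <D> ::= λ
step 3: stack=$ <B> v  input=v s v $  — match v
step 4: stack=$ <B>  input=s v $  — expand <B> ::= s <D> <B> v
step 5: stack=$ v <B> <D> s  input=s v $  — match s
step 6: stack=$ v <B> <D>  input=v $  — expand <D> ::= λ
Stack after step 6: $ v <B> (top = <B>).

<B>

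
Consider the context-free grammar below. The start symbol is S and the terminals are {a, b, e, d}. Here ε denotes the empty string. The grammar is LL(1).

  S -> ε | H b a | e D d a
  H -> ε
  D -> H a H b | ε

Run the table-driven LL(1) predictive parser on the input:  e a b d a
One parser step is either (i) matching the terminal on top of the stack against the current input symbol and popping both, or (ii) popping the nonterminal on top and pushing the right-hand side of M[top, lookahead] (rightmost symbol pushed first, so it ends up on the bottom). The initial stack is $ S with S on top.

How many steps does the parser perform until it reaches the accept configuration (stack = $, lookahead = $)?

step 1: stack=$ S  input=e a b d a $  — expand S -> e D d a
step 2: stack=$ a d D e  input=e a b d a $  — match e
step 3: stack=$ a d D  input=a b d a $  — expand D -> H a H b
step 4: stack=$ a d b H a H  input=a b d a $  — expand H -> ε
step 5: stack=$ a d b H a  input=a b d a $  — match a
step 6: stack=$ a d b H  input=b d a $  — expand H -> ε
step 7: stack=$ a d b  input=b d a $  — match b
step 8: stack=$ a d  input=d a $  — match d
step 9: stack=$ a  input=a $  — match a
Accept reached after 9 steps.

9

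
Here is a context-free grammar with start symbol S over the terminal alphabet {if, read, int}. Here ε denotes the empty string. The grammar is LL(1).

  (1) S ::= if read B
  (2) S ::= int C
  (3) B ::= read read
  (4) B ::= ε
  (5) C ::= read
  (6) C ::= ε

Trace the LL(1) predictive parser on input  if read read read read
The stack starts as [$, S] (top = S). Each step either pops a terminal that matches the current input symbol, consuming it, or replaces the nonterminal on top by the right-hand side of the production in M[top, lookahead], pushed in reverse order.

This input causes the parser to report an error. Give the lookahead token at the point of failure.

step 1: stack=$ S  input=if read read read read $  — expand S ::= if read B
step 2: stack=$ B read if  input=if read read read read $  — match if
step 3: stack=$ B read  input=read read read read $  — match read
step 4: stack=$ B  input=read read read $  — expand B ::= read read
step 5: stack=$ read read  input=read read read $  — match read
step 6: stack=$ read  input=read read $  — match read
step 7: stack=$  input=read $  — error: stack empty but input remains

read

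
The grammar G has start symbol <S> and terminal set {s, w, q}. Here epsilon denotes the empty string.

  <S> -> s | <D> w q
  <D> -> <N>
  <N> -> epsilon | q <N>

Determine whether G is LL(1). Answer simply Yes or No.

Yes

FIRST(<S>) = {q, s, w}
FIRST(<D>) = {epsilon, q}
FIRST(<N>) = {epsilon, q}
FOLLOW(<S>) = {$}
FOLLOW(<D>) = {w}
FOLLOW(<N>) = {w}
Each cell of M receives at most one production.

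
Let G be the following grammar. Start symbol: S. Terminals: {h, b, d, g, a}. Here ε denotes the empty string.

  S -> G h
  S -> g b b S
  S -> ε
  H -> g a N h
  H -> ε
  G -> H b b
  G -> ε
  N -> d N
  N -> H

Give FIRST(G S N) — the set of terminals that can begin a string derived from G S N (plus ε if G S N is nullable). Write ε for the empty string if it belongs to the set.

{ε, b, d, g, h}

FIRST(H): from H->g a N h we get {g}; from H->ε we get {ε}. So FIRST(H) = {ε, g}.
FIRST(G): from G->H b b we get {b, g}; from G->ε we get {ε}. So FIRST(G) = {ε, b, g}.
FIRST(N): from N->d N we get {d}; from N->H we get {ε, g}. So FIRST(N) = {ε, d, g}.
FIRST(S): from S->G h we get {b, g, h}; from S->g b b S we get {g}; from S->ε we get {ε}. So FIRST(S) = {ε, b, g, h}.
FIRST(G S N): take FIRST of each symbol in turn, carrying on past any symbol whose FIRST contains ε; result {ε, b, d, g, h}.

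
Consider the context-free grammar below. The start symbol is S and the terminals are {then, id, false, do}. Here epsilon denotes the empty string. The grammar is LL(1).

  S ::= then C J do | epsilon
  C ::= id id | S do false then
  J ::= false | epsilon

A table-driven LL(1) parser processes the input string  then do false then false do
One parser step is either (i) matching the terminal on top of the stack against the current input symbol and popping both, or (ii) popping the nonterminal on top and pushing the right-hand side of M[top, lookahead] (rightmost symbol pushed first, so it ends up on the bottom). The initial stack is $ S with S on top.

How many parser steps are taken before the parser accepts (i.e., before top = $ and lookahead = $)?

10

step 1: stack=$ S  input=then do false then false do $  — expand S ::= then C J do
step 2: stack=$ do J C then  input=then do false then false do $  — match then
step 3: stack=$ do J C  input=do false then false do $  — expand C ::= S do false then
step 4: stack=$ do J then false do S  input=do false then false do $  — expand S ::= epsilon
step 5: stack=$ do J then false do  input=do false then false do $  — match do
step 6: stack=$ do J then false  input=false then false do $  — match false
step 7: stack=$ do J then  input=then false do $  — match then
step 8: stack=$ do J  input=false do $  — expand J ::= false
step 9: stack=$ do false  input=false do $  — match false
step 10: stack=$ do  input=do $  — match do
Accept reached after 10 steps.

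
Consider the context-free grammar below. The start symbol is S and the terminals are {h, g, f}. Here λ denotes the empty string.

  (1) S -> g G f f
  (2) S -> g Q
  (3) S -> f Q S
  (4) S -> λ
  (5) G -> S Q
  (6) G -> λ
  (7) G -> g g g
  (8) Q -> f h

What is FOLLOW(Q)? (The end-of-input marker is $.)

FIRST(S): from S->g G f f we get {g}; from S->g Q we get {g}; from S->f Q S we get {f}; from S->λ we get {λ}. So FIRST(S) = {λ, f, g}.
FIRST(Q): from Q->f h we get {f}. So FIRST(Q) = {f}.
FIRST(G): from G->S Q we get {f, g}; from G->λ we get {λ}; from G->g g g we get {g}. So FIRST(G) = {λ, f, g}.
FOLLOW(S) includes $ since S is the start symbol.
FOLLOW(S): in S->f Q S, the suffix after S is empty (adds nothing new); in G->S Q, S is followed by Q with FIRST {f}. Thus FOLLOW(S) = {$, f}.
FOLLOW(G): in S->g G f f, G is followed by f f with FIRST {f}. Thus FOLLOW(G) = {f}.
FOLLOW(Q): in S->g Q, the suffix after Q is empty, so FOLLOW(Q) ⊇ FOLLOW(S) = {$, f}; in S->f Q S, Q is followed by S with FIRST {λ, f, g}; in S->f Q S, the suffix after Q is nullable, so FOLLOW(Q) ⊇ FOLLOW(S) = {$, f}; in G->S Q, the suffix after Q is empty, so FOLLOW(Q) ⊇ FOLLOW(G) = {f}. Thus FOLLOW(Q) = {$, f, g}.

{$, f, g}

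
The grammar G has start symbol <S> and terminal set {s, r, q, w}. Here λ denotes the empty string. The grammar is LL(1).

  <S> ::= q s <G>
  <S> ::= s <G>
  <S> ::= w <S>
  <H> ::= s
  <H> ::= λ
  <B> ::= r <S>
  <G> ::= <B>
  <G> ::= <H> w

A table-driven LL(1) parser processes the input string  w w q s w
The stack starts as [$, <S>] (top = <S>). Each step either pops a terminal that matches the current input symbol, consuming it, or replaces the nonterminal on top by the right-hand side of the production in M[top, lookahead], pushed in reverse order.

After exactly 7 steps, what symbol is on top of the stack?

     Stack      Input        Action
  1  $ <S>      w w q s w $  expand <S> ::= w <S>
  2  $ <S> w    w w q s w $  match w
  3  $ <S>      w q s w $    expand <S> ::= w <S>
  4  $ <S> w    w q s w $    match w
  5  $ <S>      q s w $      expand <S> ::= q s <G>
  6  $ <G> s q  q s w $      match q
  7  $ <G> s    s w $        match s
Stack after step 7: $ <G> (top = <G>).

<G>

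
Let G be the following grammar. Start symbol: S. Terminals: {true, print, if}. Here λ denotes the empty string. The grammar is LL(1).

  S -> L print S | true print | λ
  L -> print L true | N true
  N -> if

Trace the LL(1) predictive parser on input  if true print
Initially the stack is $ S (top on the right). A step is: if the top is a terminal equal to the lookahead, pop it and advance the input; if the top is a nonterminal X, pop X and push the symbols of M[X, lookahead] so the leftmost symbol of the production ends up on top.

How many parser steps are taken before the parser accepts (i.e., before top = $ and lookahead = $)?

7

step 1: stack=$ S  input=if true print $  — expand S -> L print S
step 2: stack=$ S print L  input=if true print $  — expand L -> N true
step 3: stack=$ S print true N  input=if true print $  — expand N -> if
step 4: stack=$ S print true if  input=if true print $  — match if
step 5: stack=$ S print true  input=true print $  — match true
step 6: stack=$ S print  input=print $  — match print
step 7: stack=$ S  input=$  — expand S -> λ
Accept reached after 7 steps.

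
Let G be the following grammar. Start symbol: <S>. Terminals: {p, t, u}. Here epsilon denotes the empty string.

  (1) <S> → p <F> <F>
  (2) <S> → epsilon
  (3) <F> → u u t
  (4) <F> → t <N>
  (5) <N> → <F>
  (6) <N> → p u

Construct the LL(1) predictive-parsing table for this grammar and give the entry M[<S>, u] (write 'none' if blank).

FIRST(<S>) = {epsilon, p}
FIRST(<F>) = {t, u}
FIRST(<N>) = {p, t, u}  (via <F>)
FOLLOW(<S>) includes $ since <S> is the start symbol.
FOLLOW(<S>): <S> appears on no right-hand side. Thus FOLLOW(<S>) = {$}.
For <S> → p <F> <F>: FIRST(p <F> <F>) = {p}, so it goes in M[<S>, t] for t ∈ {p}.
For <S> → epsilon: FIRST(epsilon) = {epsilon}, so it goes in M[<S>, t] for t ∈ {}; since epsilon ∈ FIRST, also for every t ∈ FOLLOW(<S>) = {$}.
None of these place a production in M[<S>, u].

none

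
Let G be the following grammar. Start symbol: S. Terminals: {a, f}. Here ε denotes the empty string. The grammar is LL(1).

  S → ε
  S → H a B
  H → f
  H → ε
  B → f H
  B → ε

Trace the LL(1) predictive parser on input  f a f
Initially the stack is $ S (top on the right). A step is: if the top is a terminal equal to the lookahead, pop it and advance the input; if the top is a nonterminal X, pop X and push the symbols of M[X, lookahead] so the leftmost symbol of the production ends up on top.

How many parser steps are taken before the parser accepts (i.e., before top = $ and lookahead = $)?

7

     Stack    Input    Action
  1  $ S      f a f $  expand S → H a B
  2  $ B a H  f a f $  expand H → f
  3  $ B a f  f a f $  match f
  4  $ B a    a f $    match a
  5  $ B      f $      expand B → f H
  6  $ H f    f $      match f
  7  $ H      $        expand H → ε
Accept reached after 7 steps.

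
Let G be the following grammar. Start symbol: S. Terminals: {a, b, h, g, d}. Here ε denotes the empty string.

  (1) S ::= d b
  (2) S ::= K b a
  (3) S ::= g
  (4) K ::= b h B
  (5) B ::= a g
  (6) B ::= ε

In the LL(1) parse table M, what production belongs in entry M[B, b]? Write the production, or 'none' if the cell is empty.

FIRST(K) = {b}
FIRST(B) = {ε, a}
FIRST(S) = {b, d, g}  (via K b a)
FOLLOW(S) includes $ since S is the start symbol.
FOLLOW(K): in S::=K b a, K is followed by b a with FIRST {b}. Thus FOLLOW(K) = {b}.
FOLLOW(B): in K::=b h B, the suffix after B is empty, so FOLLOW(B) ⊇ FOLLOW(K) = {b}. Thus FOLLOW(B) = {b}.
For B ::= a g: FIRST(a g) = {a}, so it goes in M[B, t] for t ∈ {a}.
For B ::= ε: FIRST(ε) = {ε}, so it goes in M[B, t] for t ∈ {}; since ε ∈ FIRST, also for every t ∈ FOLLOW(B) = {b}.

B ::= ε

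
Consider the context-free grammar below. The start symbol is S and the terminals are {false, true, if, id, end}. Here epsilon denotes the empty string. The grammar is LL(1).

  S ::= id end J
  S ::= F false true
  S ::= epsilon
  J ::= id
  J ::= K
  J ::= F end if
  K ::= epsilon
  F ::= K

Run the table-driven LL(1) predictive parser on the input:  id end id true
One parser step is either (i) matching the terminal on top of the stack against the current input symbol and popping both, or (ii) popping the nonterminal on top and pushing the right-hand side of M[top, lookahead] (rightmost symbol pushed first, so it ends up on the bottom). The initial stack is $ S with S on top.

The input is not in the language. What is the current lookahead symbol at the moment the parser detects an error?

step 1: stack=$ S  input=id end id true $  — expand S ::= id end J
step 2: stack=$ J end id  input=id end id true $  — match id
step 3: stack=$ J end  input=end id true $  — match end
step 4: stack=$ J  input=id true $  — expand J ::= id
step 5: stack=$ id  input=id true $  — match id
step 6: stack=$  input=true $  — error: stack empty but input remains

true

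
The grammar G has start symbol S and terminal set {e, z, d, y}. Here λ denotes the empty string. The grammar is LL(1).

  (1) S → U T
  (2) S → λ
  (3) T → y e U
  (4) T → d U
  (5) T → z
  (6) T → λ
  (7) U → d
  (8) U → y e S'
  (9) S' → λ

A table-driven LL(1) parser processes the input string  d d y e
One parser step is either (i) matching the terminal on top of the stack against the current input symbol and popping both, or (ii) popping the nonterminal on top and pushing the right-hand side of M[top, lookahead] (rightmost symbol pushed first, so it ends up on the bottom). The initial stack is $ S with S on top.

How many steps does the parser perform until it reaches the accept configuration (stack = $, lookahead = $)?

9

step 1: stack=$ S  input=d d y e $  — expand S → U T
step 2: stack=$ T U  input=d d y e $  — expand U → d
step 3: stack=$ T d  input=d d y e $  — match d
step 4: stack=$ T  input=d y e $  — expand T → d U
step 5: stack=$ U d  input=d y e $  — match d
step 6: stack=$ U  input=y e $  — expand U → y e S'
step 7: stack=$ S' e y  input=y e $  — match y
step 8: stack=$ S' e  input=e $  — match e
step 9: stack=$ S'  input=$  — expand S' → λ
Accept reached after 9 steps.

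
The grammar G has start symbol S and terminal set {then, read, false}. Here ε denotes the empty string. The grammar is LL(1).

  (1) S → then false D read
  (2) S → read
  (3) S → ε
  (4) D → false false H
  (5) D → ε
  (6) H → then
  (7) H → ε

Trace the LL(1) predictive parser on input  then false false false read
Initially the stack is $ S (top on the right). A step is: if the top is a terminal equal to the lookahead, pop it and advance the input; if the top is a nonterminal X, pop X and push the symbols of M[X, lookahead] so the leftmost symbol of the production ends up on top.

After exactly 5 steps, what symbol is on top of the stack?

     Stack                 Input                          Action
  1  $ S                   then false false false read $  expand S → then false D read
  2  $ read D false then   then false false false read $  match then
  3  $ read D false        false false false read $       match false
  4  $ read D              false false read $             expand D → false false H
  5  $ read H false false  false false read $             match false
Stack after step 5: $ read H false (top = false).

false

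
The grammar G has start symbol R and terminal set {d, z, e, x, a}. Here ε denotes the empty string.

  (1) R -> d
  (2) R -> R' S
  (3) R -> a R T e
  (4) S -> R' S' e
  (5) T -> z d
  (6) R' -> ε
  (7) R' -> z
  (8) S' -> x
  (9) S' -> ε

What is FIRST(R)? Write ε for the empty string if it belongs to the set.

FIRST(T): from T->z d we get {z}. So FIRST(T) = {z}.
FIRST(R'): from R'->ε we get {ε}; from R'->z we get {z}. So FIRST(R') = {ε, z}.
FIRST(S'): from S'->x we get {x}; from S'->ε we get {ε}. So FIRST(S') = {ε, x}.
FIRST(S): from S->R' S' e we get {e, x, z}. So FIRST(S) = {e, x, z}.
FIRST(R): from R->d we get {d}; from R->R' S we get {e, x, z}; from R->a R T e we get {a}. So FIRST(R) = {a, d, e, x, z}.

{a, d, e, x, z}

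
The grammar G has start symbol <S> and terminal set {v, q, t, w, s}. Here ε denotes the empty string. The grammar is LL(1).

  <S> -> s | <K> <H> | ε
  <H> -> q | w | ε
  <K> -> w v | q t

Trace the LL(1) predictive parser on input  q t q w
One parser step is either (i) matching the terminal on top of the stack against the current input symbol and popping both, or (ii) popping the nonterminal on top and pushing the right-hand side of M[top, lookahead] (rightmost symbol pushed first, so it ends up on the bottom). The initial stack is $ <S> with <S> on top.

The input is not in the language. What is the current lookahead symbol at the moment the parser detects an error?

w

step 1: stack=$ <S>  input=q t q w $  — expand <S> -> <K> <H>
step 2: stack=$ <H> <K>  input=q t q w $  — expand <K> -> q t
step 3: stack=$ <H> t q  input=q t q w $  — match q
step 4: stack=$ <H> t  input=t q w $  — match t
step 5: stack=$ <H>  input=q w $  — expand <H> -> q
step 6: stack=$ q  input=q w $  — match q
step 7: stack=$  input=w $  — error: stack empty but input remains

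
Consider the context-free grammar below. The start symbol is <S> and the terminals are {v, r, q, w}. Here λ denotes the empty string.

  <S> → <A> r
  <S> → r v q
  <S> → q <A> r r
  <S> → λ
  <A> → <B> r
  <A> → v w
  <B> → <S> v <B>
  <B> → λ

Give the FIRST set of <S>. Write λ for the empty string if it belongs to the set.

{λ, q, r, v}

FIRST(<S>) = {λ, q, r, v}  (via <A> r)
FIRST(<B>) = {λ, q, r, v}  (via <S> v <B>)
FIRST(<A>) = {q, r, v}  (via <B> r)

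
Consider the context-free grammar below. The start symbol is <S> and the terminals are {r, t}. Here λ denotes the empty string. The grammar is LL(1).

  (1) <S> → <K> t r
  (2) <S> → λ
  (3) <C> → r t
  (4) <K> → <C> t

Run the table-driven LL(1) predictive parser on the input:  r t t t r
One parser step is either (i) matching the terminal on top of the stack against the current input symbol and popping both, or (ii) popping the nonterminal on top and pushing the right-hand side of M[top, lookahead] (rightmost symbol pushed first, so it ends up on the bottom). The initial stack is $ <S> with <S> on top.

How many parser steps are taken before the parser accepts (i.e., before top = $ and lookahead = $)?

     Stack        Input        Action
  1  $ <S>        r t t t r $  expand <S> → <K> t r
  2  $ r t <K>    r t t t r $  expand <K> → <C> t
  3  $ r t t <C>  r t t t r $  expand <C> → r t
  4  $ r t t t r  r t t t r $  match r
  5  $ r t t t    t t t r $    match t
  6  $ r t t      t t r $      match t
  7  $ r t        t r $        match t
  8  $ r          r $          match r
Accept reached after 8 steps.

8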